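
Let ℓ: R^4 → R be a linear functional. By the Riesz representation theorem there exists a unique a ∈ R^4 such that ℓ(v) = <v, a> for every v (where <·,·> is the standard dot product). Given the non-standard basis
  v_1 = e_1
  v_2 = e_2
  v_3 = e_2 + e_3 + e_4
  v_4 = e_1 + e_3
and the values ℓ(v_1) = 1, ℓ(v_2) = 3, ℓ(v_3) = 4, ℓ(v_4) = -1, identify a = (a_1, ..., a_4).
a = (1, 3, -2, 3)

Write a = (a_1, ..., a_4) in the standard basis. For each basis vector v_i, ℓ(v_i) = <v_i, a> is a linear equation in the a_j's. Collect the n equations into a matrix system V a = ℓ, where row i of V is v_i (expressed in the standard basis). Since V is invertible (lower-triangular with 1s on the diagonal, up to permutation), solve by back-substitution:
  V =
[[1, 0, 0, 0],
 [0, 1, 0, 0],
 [0, 1, 1, 1],
 [1, 0, 1, 0]]
  V a = (1, 3, 4, -1)
Solving gives a = (1, 3, -2, 3).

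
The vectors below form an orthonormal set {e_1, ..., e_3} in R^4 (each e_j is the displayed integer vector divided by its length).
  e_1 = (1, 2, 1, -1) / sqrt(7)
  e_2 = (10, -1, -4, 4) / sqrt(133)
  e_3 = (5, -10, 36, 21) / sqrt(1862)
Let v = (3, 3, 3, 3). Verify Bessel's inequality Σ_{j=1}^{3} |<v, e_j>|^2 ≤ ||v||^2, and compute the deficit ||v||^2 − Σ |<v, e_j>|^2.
Σ |<v, e_j>|^2 = 1476/49; ||v||^2 = 36; deficit = 288/49

Write each e_j = u_j / sqrt(<u_j, u_j>) where u_j is the displayed integer vector. Then <v, e_j> = <v, u_j> / sqrt(<u_j, u_j>), so |<v, e_j>|^2 = <v, u_j>^2 / <u_j, u_j>.
Coefficients: <v, e_1> = 9/sqrt(7), <v, e_2> = 27/sqrt(133), <v, e_3> = 156/sqrt(1862).
Square and sum: Σ |<v, e_j>|^2 = 1476/49.
Compute ||v||^2 = v·v = 36.
Deficit = 36 − 1476/49 = 288/49 ≥ 0, confirming Bessel's inequality. (The deficit equals ||v − Σ <v,e_j> e_j||^2, the squared distance from v to span{e_j}.)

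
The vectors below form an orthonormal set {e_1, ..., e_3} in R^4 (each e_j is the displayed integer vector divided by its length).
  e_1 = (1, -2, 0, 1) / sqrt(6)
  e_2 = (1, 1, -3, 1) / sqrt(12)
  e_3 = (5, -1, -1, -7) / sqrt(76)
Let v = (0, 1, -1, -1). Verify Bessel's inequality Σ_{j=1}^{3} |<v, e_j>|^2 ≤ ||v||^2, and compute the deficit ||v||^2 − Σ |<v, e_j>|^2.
Σ |<v, e_j>|^2 = 55/19; ||v||^2 = 3; deficit = 2/19

Write each e_j = u_j / sqrt(<u_j, u_j>) where u_j is the displayed integer vector. Then <v, e_j> = <v, u_j> / sqrt(<u_j, u_j>), so |<v, e_j>|^2 = <v, u_j>^2 / <u_j, u_j>.
Coefficients: <v, e_1> = -3/sqrt(6), <v, e_2> = 3/sqrt(12), <v, e_3> = 7/sqrt(76).
Square and sum: Σ |<v, e_j>|^2 = 55/19.
Compute ||v||^2 = v·v = 3.
Deficit = 3 − 55/19 = 2/19 ≥ 0, confirming Bessel's inequality. (The deficit equals ||v − Σ <v,e_j> e_j||^2, the squared distance from v to span{e_j}.)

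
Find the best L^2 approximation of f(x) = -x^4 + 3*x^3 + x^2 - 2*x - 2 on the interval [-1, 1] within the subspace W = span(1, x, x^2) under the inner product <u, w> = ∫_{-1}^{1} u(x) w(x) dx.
g(x) = x^2/7 - x/5 - 67/35

The best approximation g ∈ W is the orthogonal projection of f onto W. Writing g = a_0 + a_1 x + a_2 x^2, the coefficients solve the normal equations G · a = b where
  G_{ij} = <φ_i, φ_j> and b_i = <f, φ_i>, with φ_0 = 1, φ_1 = x, φ_2 = x^2.
G =
  [2, 0, 2/3]
  [0, 2/3, 0]
  [2/3, 0, 2/5],
b = (-56/15, -2/15, -128/105).
Solving gives a_0 = -67/35, a_1 = -1/5, a_2 = 1/7, so
  g(x) = x^2/7 - x/5 - 67/35.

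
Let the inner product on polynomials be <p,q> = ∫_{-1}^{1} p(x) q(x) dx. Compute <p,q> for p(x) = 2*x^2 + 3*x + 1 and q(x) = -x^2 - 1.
<p,q> = -24/5

Expand the product: p(x)·q(x) = -2*x^4 - 3*x^3 - 3*x^2 - 3*x - 1.
∫_{-1}^{1} of each monomial x^k gives [2/(k+1) if k even, 0 if k odd]. Integrating term-by-term (or equivalently evaluating the antiderivative F(x) = -2*x^5/5 - 3*x^4/4 - x^3 - 3*x^2/2 - x at the endpoints):
  F(1) − F(−1) = -93/20 − (3/20) = -24/5.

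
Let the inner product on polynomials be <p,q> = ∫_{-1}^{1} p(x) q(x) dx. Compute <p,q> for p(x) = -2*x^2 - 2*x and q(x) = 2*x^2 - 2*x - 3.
<p,q> = 76/15

Expand the product: p(x)·q(x) = -4*x^4 + 10*x^2 + 6*x.
∫_{-1}^{1} of each monomial x^k gives [2/(k+1) if k even, 0 if k odd]. Integrating term-by-term (or equivalently evaluating the antiderivative F(x) = -4*x^5/5 + 10*x^3/3 + 3*x^2 at the endpoints):
  F(1) − F(−1) = 83/15 − (7/15) = 76/15.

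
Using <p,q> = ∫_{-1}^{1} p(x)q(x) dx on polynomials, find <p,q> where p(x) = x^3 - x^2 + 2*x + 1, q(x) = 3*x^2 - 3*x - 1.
<p,q> = -86/15

Expand the product: p(x)·q(x) = 3*x^5 - 6*x^4 + 8*x^3 - 2*x^2 - 5*x - 1.
∫_{-1}^{1} of each monomial x^k gives [2/(k+1) if k even, 0 if k odd]. Integrating term-by-term (or equivalently evaluating the antiderivative F(x) = x^6/2 - 6*x^5/5 + 2*x^4 - 2*x^3/3 - 5*x^2/2 - x at the endpoints):
  F(1) − F(−1) = -43/15 − (43/15) = -86/15.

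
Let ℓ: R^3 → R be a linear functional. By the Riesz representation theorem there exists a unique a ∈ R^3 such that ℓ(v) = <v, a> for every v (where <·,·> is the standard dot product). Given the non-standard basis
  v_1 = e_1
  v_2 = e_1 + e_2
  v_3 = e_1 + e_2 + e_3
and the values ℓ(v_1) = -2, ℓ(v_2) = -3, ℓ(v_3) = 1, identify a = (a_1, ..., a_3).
a = (-2, -1, 4)

Write a = (a_1, ..., a_3) in the standard basis. For each basis vector v_i, ℓ(v_i) = <v_i, a> is a linear equation in the a_j's. Collect the n equations into a matrix system V a = ℓ, where row i of V is v_i (expressed in the standard basis). Since V is invertible (lower-triangular with 1s on the diagonal, up to permutation), solve by back-substitution:
  V =
[[1, 0, 0],
 [1, 1, 0],
 [1, 1, 1]]
  V a = (-2, -3, 1)
Solving gives a = (-2, -1, 4).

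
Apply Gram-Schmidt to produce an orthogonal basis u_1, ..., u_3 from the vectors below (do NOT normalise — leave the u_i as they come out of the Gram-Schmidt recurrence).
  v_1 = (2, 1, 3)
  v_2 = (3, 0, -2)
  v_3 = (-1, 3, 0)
Orthogonal basis:
  u_1 = (2, 1, 3)
  u_2 = (3, 0, -2)
  u_3 = (-41/91, 41/14, -123/182)

Apply the Gram-Schmidt recurrence
  u_1 = v_1
  u_i = v_i − Σ_{j<i} ((v_i · u_j) / (u_j · u_j)) · u_j.

Step by step this gives:
  u_1 = (2, 1, 3)
  u_2 = (3, 0, -2)
  u_3 = (-41/91, 41/14, -123/182)

Orthogonality check:
  u_2 · u_1 = 0 (should be 0)
  u_3 · u_1 = 0 (should be 0)
  u_3 · u_2 = 0 (should be 0)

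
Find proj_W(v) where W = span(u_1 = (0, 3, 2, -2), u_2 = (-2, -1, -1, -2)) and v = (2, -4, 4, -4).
proj_W(v) = (-144/169, 60/169, 16/169, -232/169)

Set up U = [u_1 | ... | u_2] ∈ R^(4×2). The projector onto W = col(U) is P = U (U^T U)^(-1) U^T.
Compute U^T U =
  [17, -1]
  [-1, 10],
and U^T v = (4, 4).
Solve U^T U · c = U^T v for the coefficients: c = (44/169, 72/169). The projection is proj_W(v) = U c.
Check: (v - proj_W(v)) · u_1 = 0  (should be 0).
Check: (v - proj_W(v)) · u_2 = 0  (should be 0).
Result: proj_W(v) = (-144/169, 60/169, 16/169, -232/169).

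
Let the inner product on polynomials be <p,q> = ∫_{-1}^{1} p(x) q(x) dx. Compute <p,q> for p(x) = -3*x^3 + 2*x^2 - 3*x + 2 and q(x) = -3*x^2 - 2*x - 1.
<p,q> = -16/3

Expand the product: p(x)·q(x) = 9*x^5 + 8*x^3 - 2*x^2 - x - 2.
∫_{-1}^{1} of each monomial x^k gives [2/(k+1) if k even, 0 if k odd]. Integrating term-by-term (or equivalently evaluating the antiderivative F(x) = 3*x^6/2 + 2*x^4 - 2*x^3/3 - x^2/2 - 2*x at the endpoints):
  F(1) − F(−1) = 1/3 − (17/3) = -16/3.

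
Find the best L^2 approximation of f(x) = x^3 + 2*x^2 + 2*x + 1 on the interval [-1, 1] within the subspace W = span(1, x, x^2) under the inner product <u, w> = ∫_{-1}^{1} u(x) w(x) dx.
g(x) = 2*x^2 + 13*x/5 + 1

The best approximation g ∈ W is the orthogonal projection of f onto W. Writing g = a_0 + a_1 x + a_2 x^2, the coefficients solve the normal equations G · a = b where
  G_{ij} = <φ_i, φ_j> and b_i = <f, φ_i>, with φ_0 = 1, φ_1 = x, φ_2 = x^2.
G =
  [2, 0, 2/3]
  [0, 2/3, 0]
  [2/3, 0, 2/5],
b = (10/3, 26/15, 22/15).
Solving gives a_0 = 1, a_1 = 13/5, a_2 = 2, so
  g(x) = 2*x^2 + 13*x/5 + 1.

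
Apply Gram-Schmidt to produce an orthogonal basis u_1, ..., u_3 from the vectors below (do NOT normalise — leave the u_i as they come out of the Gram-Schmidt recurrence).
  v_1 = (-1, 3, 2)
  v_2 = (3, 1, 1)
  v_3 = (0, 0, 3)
Orthogonal basis:
  u_1 = (-1, 3, 2)
  u_2 = (22/7, 4/7, 5/7)
  u_3 = (-1/5, -7/5, 2)

Apply the Gram-Schmidt recurrence
  u_1 = v_1
  u_i = v_i − Σ_{j<i} ((v_i · u_j) / (u_j · u_j)) · u_j.

Step by step this gives:
  u_1 = (-1, 3, 2)
  u_2 = (22/7, 4/7, 5/7)
  u_3 = (-1/5, -7/5, 2)

Orthogonality check:
  u_2 · u_1 = 0 (should be 0)
  u_3 · u_1 = 0 (should be 0)
  u_3 · u_2 = 0 (should be 0)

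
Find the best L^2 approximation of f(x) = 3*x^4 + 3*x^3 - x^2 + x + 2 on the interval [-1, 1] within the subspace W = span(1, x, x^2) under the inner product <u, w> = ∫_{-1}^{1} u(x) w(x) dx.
g(x) = 11*x^2/7 + 14*x/5 + 61/35

The best approximation g ∈ W is the orthogonal projection of f onto W. Writing g = a_0 + a_1 x + a_2 x^2, the coefficients solve the normal equations G · a = b where
  G_{ij} = <φ_i, φ_j> and b_i = <f, φ_i>, with φ_0 = 1, φ_1 = x, φ_2 = x^2.
G =
  [2, 0, 2/3]
  [0, 2/3, 0]
  [2/3, 0, 2/5],
b = (68/15, 28/15, 188/105).
Solving gives a_0 = 61/35, a_1 = 14/5, a_2 = 11/7, so
  g(x) = 11*x^2/7 + 14*x/5 + 61/35.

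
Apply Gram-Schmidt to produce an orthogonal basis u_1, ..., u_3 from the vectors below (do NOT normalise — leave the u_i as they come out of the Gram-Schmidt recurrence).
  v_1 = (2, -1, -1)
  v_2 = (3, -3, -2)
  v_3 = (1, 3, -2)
Orthogonal basis:
  u_1 = (2, -1, -1)
  u_2 = (-2/3, -7/6, -1/6)
  u_3 = (-8/11, 8/11, -24/11)

Apply the Gram-Schmidt recurrence
  u_1 = v_1
  u_i = v_i − Σ_{j<i} ((v_i · u_j) / (u_j · u_j)) · u_j.

Step by step this gives:
  u_1 = (2, -1, -1)
  u_2 = (-2/3, -7/6, -1/6)
  u_3 = (-8/11, 8/11, -24/11)

Orthogonality check:
  u_2 · u_1 = 0 (should be 0)
  u_3 · u_1 = 0 (should be 0)
  u_3 · u_2 = 0 (should be 0)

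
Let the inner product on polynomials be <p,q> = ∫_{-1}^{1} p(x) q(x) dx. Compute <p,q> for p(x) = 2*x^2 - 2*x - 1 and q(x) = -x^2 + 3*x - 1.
<p,q> = -52/15

Expand the product: p(x)·q(x) = -2*x^4 + 8*x^3 - 7*x^2 - x + 1.
∫_{-1}^{1} of each monomial x^k gives [2/(k+1) if k even, 0 if k odd]. Integrating term-by-term (or equivalently evaluating the antiderivative F(x) = -2*x^5/5 + 2*x^4 - 7*x^3/3 - x^2/2 + x at the endpoints):
  F(1) − F(−1) = -7/30 − (97/30) = -52/15.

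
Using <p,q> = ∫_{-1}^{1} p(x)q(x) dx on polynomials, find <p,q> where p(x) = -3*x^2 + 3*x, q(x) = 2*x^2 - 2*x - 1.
<p,q> = -22/5

Expand the product: p(x)·q(x) = -6*x^4 + 12*x^3 - 3*x^2 - 3*x.
∫_{-1}^{1} of each monomial x^k gives [2/(k+1) if k even, 0 if k odd]. Integrating term-by-term (or equivalently evaluating the antiderivative F(x) = -6*x^5/5 + 3*x^4 - x^3 - 3*x^2/2 at the endpoints):
  F(1) − F(−1) = -7/10 − (37/10) = -22/5.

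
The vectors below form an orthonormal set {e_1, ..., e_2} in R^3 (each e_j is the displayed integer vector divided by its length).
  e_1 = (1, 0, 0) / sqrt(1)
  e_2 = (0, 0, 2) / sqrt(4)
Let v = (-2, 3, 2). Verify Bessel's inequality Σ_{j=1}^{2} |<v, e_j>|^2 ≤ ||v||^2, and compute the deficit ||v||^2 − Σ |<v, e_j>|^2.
Σ |<v, e_j>|^2 = 8; ||v||^2 = 17; deficit = 9

Write each e_j = u_j / sqrt(<u_j, u_j>) where u_j is the displayed integer vector. Then <v, e_j> = <v, u_j> / sqrt(<u_j, u_j>), so |<v, e_j>|^2 = <v, u_j>^2 / <u_j, u_j>.
Coefficients: <v, e_1> = -2/sqrt(1), <v, e_2> = 4/sqrt(4).
Square and sum: Σ |<v, e_j>|^2 = 8.
Compute ||v||^2 = v·v = 17.
Deficit = 17 − 8 = 9 ≥ 0, confirming Bessel's inequality. (The deficit equals ||v − Σ <v,e_j> e_j||^2, the squared distance from v to span{e_j}.)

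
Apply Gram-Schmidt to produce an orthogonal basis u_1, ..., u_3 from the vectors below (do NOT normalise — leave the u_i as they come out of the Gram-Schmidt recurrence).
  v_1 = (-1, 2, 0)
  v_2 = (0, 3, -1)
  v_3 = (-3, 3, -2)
Orthogonal basis:
  u_1 = (-1, 2, 0)
  u_2 = (6/5, 3/5, -1)
  u_3 = (-9/7, -9/14, -27/14)

Apply the Gram-Schmidt recurrence
  u_1 = v_1
  u_i = v_i − Σ_{j<i} ((v_i · u_j) / (u_j · u_j)) · u_j.

Step by step this gives:
  u_1 = (-1, 2, 0)
  u_2 = (6/5, 3/5, -1)
  u_3 = (-9/7, -9/14, -27/14)

Orthogonality check:
  u_2 · u_1 = 0 (should be 0)
  u_3 · u_1 = 0 (should be 0)
  u_3 · u_2 = 0 (should be 0)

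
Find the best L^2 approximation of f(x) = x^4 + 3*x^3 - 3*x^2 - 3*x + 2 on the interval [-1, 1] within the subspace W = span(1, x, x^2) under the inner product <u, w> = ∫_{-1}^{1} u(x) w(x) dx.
g(x) = -15*x^2/7 - 6*x/5 + 67/35

The best approximation g ∈ W is the orthogonal projection of f onto W. Writing g = a_0 + a_1 x + a_2 x^2, the coefficients solve the normal equations G · a = b where
  G_{ij} = <φ_i, φ_j> and b_i = <f, φ_i>, with φ_0 = 1, φ_1 = x, φ_2 = x^2.
G =
  [2, 0, 2/3]
  [0, 2/3, 0]
  [2/3, 0, 2/5],
b = (12/5, -4/5, 44/105).
Solving gives a_0 = 67/35, a_1 = -6/5, a_2 = -15/7, so
  g(x) = -15*x^2/7 - 6*x/5 + 67/35.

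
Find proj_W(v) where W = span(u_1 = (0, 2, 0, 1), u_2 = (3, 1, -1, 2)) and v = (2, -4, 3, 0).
proj_W(v) = (81/59, -205/59, -27/59, -62/59)

Set up U = [u_1 | ... | u_2] ∈ R^(4×2). The projector onto W = col(U) is P = U (U^T U)^(-1) U^T.
Compute U^T U =
  [5, 4]
  [4, 15],
and U^T v = (-8, -1).
Solve U^T U · c = U^T v for the coefficients: c = (-116/59, 27/59). The projection is proj_W(v) = U c.
Check: (v - proj_W(v)) · u_1 = 0  (should be 0).
Check: (v - proj_W(v)) · u_2 = 0  (should be 0).
Result: proj_W(v) = (81/59, -205/59, -27/59, -62/59).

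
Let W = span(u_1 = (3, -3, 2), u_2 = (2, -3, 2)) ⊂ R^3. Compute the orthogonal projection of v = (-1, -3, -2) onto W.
proj_W(v) = (-1, -15/13, 10/13)

Set up U = [u_1 | ... | u_2] ∈ R^(3×2). The projector onto W = col(U) is P = U (U^T U)^(-1) U^T.
Compute U^T U =
  [22, 19]
  [19, 17],
and U^T v = (2, 3).
Solve U^T U · c = U^T v for the coefficients: c = (-23/13, 28/13). The projection is proj_W(v) = U c.
Check: (v - proj_W(v)) · u_1 = 0  (should be 0).
Check: (v - proj_W(v)) · u_2 = 0  (should be 0).
Result: proj_W(v) = (-1, -15/13, 10/13).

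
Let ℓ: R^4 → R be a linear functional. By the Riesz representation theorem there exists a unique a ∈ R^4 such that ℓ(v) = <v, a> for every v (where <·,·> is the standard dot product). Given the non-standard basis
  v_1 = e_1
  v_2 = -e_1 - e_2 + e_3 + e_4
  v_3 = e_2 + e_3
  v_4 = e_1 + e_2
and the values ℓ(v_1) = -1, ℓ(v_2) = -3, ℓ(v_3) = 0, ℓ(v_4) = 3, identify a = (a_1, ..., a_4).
a = (-1, 4, -4, 4)

Write a = (a_1, ..., a_4) in the standard basis. For each basis vector v_i, ℓ(v_i) = <v_i, a> is a linear equation in the a_j's. Collect the n equations into a matrix system V a = ℓ, where row i of V is v_i (expressed in the standard basis). Since V is invertible (lower-triangular with 1s on the diagonal, up to permutation), solve by back-substitution:
  V =
[[1, 0, 0, 0],
 [-1, -1, 1, 1],
 [0, 1, 1, 0],
 [1, 1, 0, 0]]
  V a = (-1, -3, 0, 3)
Solving gives a = (-1, 4, -4, 4).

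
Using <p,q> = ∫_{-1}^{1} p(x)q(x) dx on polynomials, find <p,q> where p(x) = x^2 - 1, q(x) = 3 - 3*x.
<p,q> = -4

Expand the product: p(x)·q(x) = -3*x^3 + 3*x^2 + 3*x - 3.
∫_{-1}^{1} of each monomial x^k gives [2/(k+1) if k even, 0 if k odd]. Integrating term-by-term (or equivalently evaluating the antiderivative F(x) = -3*x^4/4 + x^3 + 3*x^2/2 - 3*x at the endpoints):
  F(1) − F(−1) = -5/4 − (11/4) = -4.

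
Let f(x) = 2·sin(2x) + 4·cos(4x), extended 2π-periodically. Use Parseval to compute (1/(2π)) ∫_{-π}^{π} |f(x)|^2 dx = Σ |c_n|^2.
Σ |c_n|^2 = 10

Expand |f|^2 and use orthogonality of {sin(nx), cos(mx)} on [-π, π]:
  ∫_{-π}^{π} sin(nx)^2 dx = π, ∫ cos(mx)^2 dx = π, and cross terms integrate to 0.
So ∫_{-π}^{π} f(x)^2 dx = 2^2 · π + 4^2 · π = (4 + 16)π.
Divide by 2π: (4 + 16)/2 = 10.
By Parseval, this equals Σ |c_n|^2.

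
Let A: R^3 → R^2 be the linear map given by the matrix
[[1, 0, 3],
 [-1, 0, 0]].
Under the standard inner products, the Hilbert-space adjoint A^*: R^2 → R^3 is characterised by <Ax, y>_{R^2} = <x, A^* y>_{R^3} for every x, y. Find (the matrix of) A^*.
A^* = A^T =
[[1, -1],
 [0, 0],
 [3, 0]]

For real matrices with standard dot products, the defining identity <Ax, y> = <x, A^* y> gives (Ax)^T y = x^T (A^*) y, i.e. x^T A^T y = x^T (A^*) y. Since this holds for all x, y, we must have A^* = A^T. Therefore
A^* =
[[1, -1],
 [0, 0],
 [3, 0]].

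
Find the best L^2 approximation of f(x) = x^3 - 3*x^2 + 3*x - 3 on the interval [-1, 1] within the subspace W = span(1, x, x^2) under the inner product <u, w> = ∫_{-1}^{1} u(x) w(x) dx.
g(x) = -3*x^2 + 18*x/5 - 3

The best approximation g ∈ W is the orthogonal projection of f onto W. Writing g = a_0 + a_1 x + a_2 x^2, the coefficients solve the normal equations G · a = b where
  G_{ij} = <φ_i, φ_j> and b_i = <f, φ_i>, with φ_0 = 1, φ_1 = x, φ_2 = x^2.
G =
  [2, 0, 2/3]
  [0, 2/3, 0]
  [2/3, 0, 2/5],
b = (-8, 12/5, -16/5).
Solving gives a_0 = -3, a_1 = 18/5, a_2 = -3, so
  g(x) = -3*x^2 + 18*x/5 - 3.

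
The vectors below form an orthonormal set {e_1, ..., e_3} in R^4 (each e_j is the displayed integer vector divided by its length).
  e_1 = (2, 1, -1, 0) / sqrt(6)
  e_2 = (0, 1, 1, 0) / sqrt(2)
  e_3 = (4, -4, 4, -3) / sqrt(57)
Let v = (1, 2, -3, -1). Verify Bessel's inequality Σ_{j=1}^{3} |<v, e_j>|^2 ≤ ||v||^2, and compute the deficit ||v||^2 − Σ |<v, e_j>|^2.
Σ |<v, e_j>|^2 = 221/19; ||v||^2 = 15; deficit = 64/19

Write each e_j = u_j / sqrt(<u_j, u_j>) where u_j is the displayed integer vector. Then <v, e_j> = <v, u_j> / sqrt(<u_j, u_j>), so |<v, e_j>|^2 = <v, u_j>^2 / <u_j, u_j>.
Coefficients: <v, e_1> = 7/sqrt(6), <v, e_2> = -1/sqrt(2), <v, e_3> = -13/sqrt(57).
Square and sum: Σ |<v, e_j>|^2 = 221/19.
Compute ||v||^2 = v·v = 15.
Deficit = 15 − 221/19 = 64/19 ≥ 0, confirming Bessel's inequality. (The deficit equals ||v − Σ <v,e_j> e_j||^2, the squared distance from v to span{e_j}.)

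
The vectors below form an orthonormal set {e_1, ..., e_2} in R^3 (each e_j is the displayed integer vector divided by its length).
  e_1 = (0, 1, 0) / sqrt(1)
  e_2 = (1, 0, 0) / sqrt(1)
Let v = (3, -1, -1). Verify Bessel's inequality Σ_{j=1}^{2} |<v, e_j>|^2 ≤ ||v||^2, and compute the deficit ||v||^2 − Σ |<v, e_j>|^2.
Σ |<v, e_j>|^2 = 10; ||v||^2 = 11; deficit = 1

Write each e_j = u_j / sqrt(<u_j, u_j>) where u_j is the displayed integer vector. Then <v, e_j> = <v, u_j> / sqrt(<u_j, u_j>), so |<v, e_j>|^2 = <v, u_j>^2 / <u_j, u_j>.
Coefficients: <v, e_1> = -1/sqrt(1), <v, e_2> = 3/sqrt(1).
Square and sum: Σ |<v, e_j>|^2 = 10.
Compute ||v||^2 = v·v = 11.
Deficit = 11 − 10 = 1 ≥ 0, confirming Bessel's inequality. (The deficit equals ||v − Σ <v,e_j> e_j||^2, the squared distance from v to span{e_j}.)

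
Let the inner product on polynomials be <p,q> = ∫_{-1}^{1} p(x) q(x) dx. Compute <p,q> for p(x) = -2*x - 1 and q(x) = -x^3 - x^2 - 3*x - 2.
<p,q> = 142/15

Expand the product: p(x)·q(x) = 2*x^4 + 3*x^3 + 7*x^2 + 7*x + 2.
∫_{-1}^{1} of each monomial x^k gives [2/(k+1) if k even, 0 if k odd]. Integrating term-by-term (or equivalently evaluating the antiderivative F(x) = 2*x^5/5 + 3*x^4/4 + 7*x^3/3 + 7*x^2/2 + 2*x at the endpoints):
  F(1) − F(−1) = 539/60 − (-29/60) = 142/15.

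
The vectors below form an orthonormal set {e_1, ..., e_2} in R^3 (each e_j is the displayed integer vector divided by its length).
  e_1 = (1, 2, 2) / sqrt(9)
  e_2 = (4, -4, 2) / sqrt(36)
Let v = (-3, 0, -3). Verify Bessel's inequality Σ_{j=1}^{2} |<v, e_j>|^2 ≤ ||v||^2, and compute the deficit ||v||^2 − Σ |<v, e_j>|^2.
Σ |<v, e_j>|^2 = 18; ||v||^2 = 18; deficit = 0

Write each e_j = u_j / sqrt(<u_j, u_j>) where u_j is the displayed integer vector. Then <v, e_j> = <v, u_j> / sqrt(<u_j, u_j>), so |<v, e_j>|^2 = <v, u_j>^2 / <u_j, u_j>.
Coefficients: <v, e_1> = -9/sqrt(9), <v, e_2> = -18/sqrt(36).
Square and sum: Σ |<v, e_j>|^2 = 18.
Compute ||v||^2 = v·v = 18.
Deficit = 18 − 18 = 0 ≥ 0, confirming Bessel's inequality. (The deficit equals ||v − Σ <v,e_j> e_j||^2, the squared distance from v to span{e_j}.)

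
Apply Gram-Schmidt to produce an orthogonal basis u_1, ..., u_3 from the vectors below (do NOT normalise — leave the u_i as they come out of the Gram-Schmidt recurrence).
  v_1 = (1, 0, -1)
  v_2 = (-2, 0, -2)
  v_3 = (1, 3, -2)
Orthogonal basis:
  u_1 = (1, 0, -1)
  u_2 = (-2, 0, -2)
  u_3 = (0, 3, 0)

Apply the Gram-Schmidt recurrence
  u_1 = v_1
  u_i = v_i − Σ_{j<i} ((v_i · u_j) / (u_j · u_j)) · u_j.

Step by step this gives:
  u_1 = (1, 0, -1)
  u_2 = (-2, 0, -2)
  u_3 = (0, 3, 0)

Orthogonality check:
  u_2 · u_1 = 0 (should be 0)
  u_3 · u_1 = 0 (should be 0)
  u_3 · u_2 = 0 (should be 0)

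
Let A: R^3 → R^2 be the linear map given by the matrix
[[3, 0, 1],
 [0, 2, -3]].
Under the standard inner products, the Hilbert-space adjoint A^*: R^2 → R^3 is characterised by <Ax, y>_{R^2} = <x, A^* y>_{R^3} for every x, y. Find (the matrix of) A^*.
A^* = A^T =
[[3, 0],
 [0, 2],
 [1, -3]]

For real matrices with standard dot products, the defining identity <Ax, y> = <x, A^* y> gives (Ax)^T y = x^T (A^*) y, i.e. x^T A^T y = x^T (A^*) y. Since this holds for all x, y, we must have A^* = A^T. Therefore
A^* =
[[3, 0],
 [0, 2],
 [1, -3]].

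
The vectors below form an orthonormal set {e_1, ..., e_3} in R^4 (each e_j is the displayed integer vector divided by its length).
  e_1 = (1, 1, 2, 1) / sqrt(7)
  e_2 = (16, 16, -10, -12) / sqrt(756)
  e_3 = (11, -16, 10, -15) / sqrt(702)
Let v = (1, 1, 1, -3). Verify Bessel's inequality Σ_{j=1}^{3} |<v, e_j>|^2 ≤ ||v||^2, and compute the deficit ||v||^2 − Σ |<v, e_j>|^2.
Σ |<v, e_j>|^2 = 106/13; ||v||^2 = 12; deficit = 50/13

Write each e_j = u_j / sqrt(<u_j, u_j>) where u_j is the displayed integer vector. Then <v, e_j> = <v, u_j> / sqrt(<u_j, u_j>), so |<v, e_j>|^2 = <v, u_j>^2 / <u_j, u_j>.
Coefficients: <v, e_1> = 1/sqrt(7), <v, e_2> = 58/sqrt(756), <v, e_3> = 50/sqrt(702).
Square and sum: Σ |<v, e_j>|^2 = 106/13.
Compute ||v||^2 = v·v = 12.
Deficit = 12 − 106/13 = 50/13 ≥ 0, confirming Bessel's inequality. (The deficit equals ||v − Σ <v,e_j> e_j||^2, the squared distance from v to span{e_j}.)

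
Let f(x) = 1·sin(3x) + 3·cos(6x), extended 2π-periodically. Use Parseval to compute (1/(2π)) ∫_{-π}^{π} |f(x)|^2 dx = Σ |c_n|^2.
Σ |c_n|^2 = 5

Expand |f|^2 and use orthogonality of {sin(nx), cos(mx)} on [-π, π]:
  ∫_{-π}^{π} sin(nx)^2 dx = π, ∫ cos(mx)^2 dx = π, and cross terms integrate to 0.
So ∫_{-π}^{π} f(x)^2 dx = 1^2 · π + 3^2 · π = (1 + 9)π.
Divide by 2π: (1 + 9)/2 = 5.
By Parseval, this equals Σ |c_n|^2.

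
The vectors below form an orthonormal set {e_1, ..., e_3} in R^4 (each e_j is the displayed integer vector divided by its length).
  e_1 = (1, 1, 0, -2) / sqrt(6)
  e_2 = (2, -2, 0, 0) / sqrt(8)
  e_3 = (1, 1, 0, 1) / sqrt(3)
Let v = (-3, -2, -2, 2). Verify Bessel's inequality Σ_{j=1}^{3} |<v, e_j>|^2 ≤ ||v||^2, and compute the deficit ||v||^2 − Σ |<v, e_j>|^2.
Σ |<v, e_j>|^2 = 17; ||v||^2 = 21; deficit = 4

Write each e_j = u_j / sqrt(<u_j, u_j>) where u_j is the displayed integer vector. Then <v, e_j> = <v, u_j> / sqrt(<u_j, u_j>), so |<v, e_j>|^2 = <v, u_j>^2 / <u_j, u_j>.
Coefficients: <v, e_1> = -9/sqrt(6), <v, e_2> = -2/sqrt(8), <v, e_3> = -3/sqrt(3).
Square and sum: Σ |<v, e_j>|^2 = 17.
Compute ||v||^2 = v·v = 21.
Deficit = 21 − 17 = 4 ≥ 0, confirming Bessel's inequality. (The deficit equals ||v − Σ <v,e_j> e_j||^2, the squared distance from v to span{e_j}.)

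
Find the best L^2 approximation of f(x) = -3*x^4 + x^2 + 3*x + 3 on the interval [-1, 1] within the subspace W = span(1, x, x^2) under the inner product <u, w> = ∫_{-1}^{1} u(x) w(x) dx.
g(x) = -11*x^2/7 + 3*x + 114/35

The best approximation g ∈ W is the orthogonal projection of f onto W. Writing g = a_0 + a_1 x + a_2 x^2, the coefficients solve the normal equations G · a = b where
  G_{ij} = <φ_i, φ_j> and b_i = <f, φ_i>, with φ_0 = 1, φ_1 = x, φ_2 = x^2.
G =
  [2, 0, 2/3]
  [0, 2/3, 0]
  [2/3, 0, 2/5],
b = (82/15, 2, 54/35).
Solving gives a_0 = 114/35, a_1 = 3, a_2 = -11/7, so
  g(x) = -11*x^2/7 + 3*x + 114/35.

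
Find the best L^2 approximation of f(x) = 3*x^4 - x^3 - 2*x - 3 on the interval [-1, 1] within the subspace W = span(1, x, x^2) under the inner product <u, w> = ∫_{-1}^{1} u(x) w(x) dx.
g(x) = 18*x^2/7 - 13*x/5 - 114/35

The best approximation g ∈ W is the orthogonal projection of f onto W. Writing g = a_0 + a_1 x + a_2 x^2, the coefficients solve the normal equations G · a = b where
  G_{ij} = <φ_i, φ_j> and b_i = <f, φ_i>, with φ_0 = 1, φ_1 = x, φ_2 = x^2.
G =
  [2, 0, 2/3]
  [0, 2/3, 0]
  [2/3, 0, 2/5],
b = (-24/5, -26/15, -8/7).
Solving gives a_0 = -114/35, a_1 = -13/5, a_2 = 18/7, so
  g(x) = 18*x^2/7 - 13*x/5 - 114/35.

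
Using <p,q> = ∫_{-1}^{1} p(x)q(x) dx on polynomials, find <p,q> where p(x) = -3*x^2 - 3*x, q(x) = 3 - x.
<p,q> = -4

Expand the product: p(x)·q(x) = 3*x^3 - 6*x^2 - 9*x.
∫_{-1}^{1} of each monomial x^k gives [2/(k+1) if k even, 0 if k odd]. Integrating term-by-term (or equivalently evaluating the antiderivative F(x) = 3*x^4/4 - 2*x^3 - 9*x^2/2 at the endpoints):
  F(1) − F(−1) = -23/4 − (-7/4) = -4.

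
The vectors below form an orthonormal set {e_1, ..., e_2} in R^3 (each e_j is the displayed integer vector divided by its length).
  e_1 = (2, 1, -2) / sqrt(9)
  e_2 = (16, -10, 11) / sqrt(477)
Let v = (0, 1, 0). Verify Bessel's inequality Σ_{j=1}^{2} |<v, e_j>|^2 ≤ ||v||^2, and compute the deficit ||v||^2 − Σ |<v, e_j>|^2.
Σ |<v, e_j>|^2 = 17/53; ||v||^2 = 1; deficit = 36/53

Write each e_j = u_j / sqrt(<u_j, u_j>) where u_j is the displayed integer vector. Then <v, e_j> = <v, u_j> / sqrt(<u_j, u_j>), so |<v, e_j>|^2 = <v, u_j>^2 / <u_j, u_j>.
Coefficients: <v, e_1> = 1/sqrt(9), <v, e_2> = -10/sqrt(477).
Square and sum: Σ |<v, e_j>|^2 = 17/53.
Compute ||v||^2 = v·v = 1.
Deficit = 1 − 17/53 = 36/53 ≥ 0, confirming Bessel's inequality. (The deficit equals ||v − Σ <v,e_j> e_j||^2, the squared distance from v to span{e_j}.)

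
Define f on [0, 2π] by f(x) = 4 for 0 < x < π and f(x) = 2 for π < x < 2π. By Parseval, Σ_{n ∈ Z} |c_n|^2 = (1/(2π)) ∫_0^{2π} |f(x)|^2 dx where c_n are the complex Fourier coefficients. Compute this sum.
Σ |c_n|^2 = 10

Parseval equates the L^2 energy of f (normalised by 1/(2π)) with the ℓ^2 sum of its Fourier coefficients: (1/(2π)) ∫_0^{2π} |f|^2 = Σ |c_n|^2.
Compute the left side: (1/(2π)) [∫_0^π 4^2 dx + ∫_π^{2π} 2^2 dx] = (1/(2π)) · (16π + 4π) = (16 + 4)/2 = 10.
So Σ_{n ∈ Z} |c_n|^2 = 10.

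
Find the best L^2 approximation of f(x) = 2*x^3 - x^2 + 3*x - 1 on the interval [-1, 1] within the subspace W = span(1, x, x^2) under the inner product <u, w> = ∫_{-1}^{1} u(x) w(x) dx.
g(x) = -x^2 + 21*x/5 - 1

The best approximation g ∈ W is the orthogonal projection of f onto W. Writing g = a_0 + a_1 x + a_2 x^2, the coefficients solve the normal equations G · a = b where
  G_{ij} = <φ_i, φ_j> and b_i = <f, φ_i>, with φ_0 = 1, φ_1 = x, φ_2 = x^2.
G =
  [2, 0, 2/3]
  [0, 2/3, 0]
  [2/3, 0, 2/5],
b = (-8/3, 14/5, -16/15).
Solving gives a_0 = -1, a_1 = 21/5, a_2 = -1, so
  g(x) = -x^2 + 21*x/5 - 1.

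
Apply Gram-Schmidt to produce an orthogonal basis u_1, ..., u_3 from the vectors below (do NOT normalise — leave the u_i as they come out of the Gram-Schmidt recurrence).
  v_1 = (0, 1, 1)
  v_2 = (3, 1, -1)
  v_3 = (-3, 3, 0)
Orthogonal basis:
  u_1 = (0, 1, 1)
  u_2 = (3, 1, -1)
  u_3 = (-15/11, 45/22, -45/22)

Apply the Gram-Schmidt recurrence
  u_1 = v_1
  u_i = v_i − Σ_{j<i} ((v_i · u_j) / (u_j · u_j)) · u_j.

Step by step this gives:
  u_1 = (0, 1, 1)
  u_2 = (3, 1, -1)
  u_3 = (-15/11, 45/22, -45/22)

Orthogonality check:
  u_2 · u_1 = 0 (should be 0)
  u_3 · u_1 = 0 (should be 0)
  u_3 · u_2 = 0 (should be 0)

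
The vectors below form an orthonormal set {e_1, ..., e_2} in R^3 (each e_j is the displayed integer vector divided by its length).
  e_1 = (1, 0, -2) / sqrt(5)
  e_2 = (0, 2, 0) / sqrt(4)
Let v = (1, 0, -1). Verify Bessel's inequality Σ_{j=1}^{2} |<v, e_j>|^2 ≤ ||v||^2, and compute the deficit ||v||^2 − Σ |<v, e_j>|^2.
Σ |<v, e_j>|^2 = 9/5; ||v||^2 = 2; deficit = 1/5

Write each e_j = u_j / sqrt(<u_j, u_j>) where u_j is the displayed integer vector. Then <v, e_j> = <v, u_j> / sqrt(<u_j, u_j>), so |<v, e_j>|^2 = <v, u_j>^2 / <u_j, u_j>.
Coefficients: <v, e_1> = 3/sqrt(5), <v, e_2> = 0/sqrt(4).
Square and sum: Σ |<v, e_j>|^2 = 9/5.
Compute ||v||^2 = v·v = 2.
Deficit = 2 − 9/5 = 1/5 ≥ 0, confirming Bessel's inequality. (The deficit equals ||v − Σ <v,e_j> e_j||^2, the squared distance from v to span{e_j}.)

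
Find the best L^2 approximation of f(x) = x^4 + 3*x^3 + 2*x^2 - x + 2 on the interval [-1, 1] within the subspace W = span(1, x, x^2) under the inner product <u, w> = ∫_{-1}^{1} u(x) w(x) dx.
g(x) = 20*x^2/7 + 4*x/5 + 67/35

The best approximation g ∈ W is the orthogonal projection of f onto W. Writing g = a_0 + a_1 x + a_2 x^2, the coefficients solve the normal equations G · a = b where
  G_{ij} = <φ_i, φ_j> and b_i = <f, φ_i>, with φ_0 = 1, φ_1 = x, φ_2 = x^2.
G =
  [2, 0, 2/3]
  [0, 2/3, 0]
  [2/3, 0, 2/5],
b = (86/15, 8/15, 254/105).
Solving gives a_0 = 67/35, a_1 = 4/5, a_2 = 20/7, so
  g(x) = 20*x^2/7 + 4*x/5 + 67/35.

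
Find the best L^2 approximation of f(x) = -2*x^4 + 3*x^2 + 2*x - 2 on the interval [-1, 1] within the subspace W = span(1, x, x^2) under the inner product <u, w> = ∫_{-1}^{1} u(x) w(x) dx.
g(x) = 9*x^2/7 + 2*x - 64/35

The best approximation g ∈ W is the orthogonal projection of f onto W. Writing g = a_0 + a_1 x + a_2 x^2, the coefficients solve the normal equations G · a = b where
  G_{ij} = <φ_i, φ_j> and b_i = <f, φ_i>, with φ_0 = 1, φ_1 = x, φ_2 = x^2.
G =
  [2, 0, 2/3]
  [0, 2/3, 0]
  [2/3, 0, 2/5],
b = (-14/5, 4/3, -74/105).
Solving gives a_0 = -64/35, a_1 = 2, a_2 = 9/7, so
  g(x) = 9*x^2/7 + 2*x - 64/35.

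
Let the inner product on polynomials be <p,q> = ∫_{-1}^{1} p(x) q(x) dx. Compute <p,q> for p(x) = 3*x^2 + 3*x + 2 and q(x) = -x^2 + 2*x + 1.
<p,q> = 112/15

Expand the product: p(x)·q(x) = -3*x^4 + 3*x^3 + 7*x^2 + 7*x + 2.
∫_{-1}^{1} of each monomial x^k gives [2/(k+1) if k even, 0 if k odd]. Integrating term-by-term (or equivalently evaluating the antiderivative F(x) = -3*x^5/5 + 3*x^4/4 + 7*x^3/3 + 7*x^2/2 + 2*x at the endpoints):
  F(1) − F(−1) = 479/60 − (31/60) = 112/15.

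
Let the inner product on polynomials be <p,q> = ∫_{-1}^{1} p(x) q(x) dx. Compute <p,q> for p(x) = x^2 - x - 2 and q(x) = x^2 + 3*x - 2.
<p,q> = 56/15

Expand the product: p(x)·q(x) = x^4 + 2*x^3 - 7*x^2 - 4*x + 4.
∫_{-1}^{1} of each monomial x^k gives [2/(k+1) if k even, 0 if k odd]. Integrating term-by-term (or equivalently evaluating the antiderivative F(x) = x^5/5 + x^4/2 - 7*x^3/3 - 2*x^2 + 4*x at the endpoints):
  F(1) − F(−1) = 11/30 − (-101/30) = 56/15.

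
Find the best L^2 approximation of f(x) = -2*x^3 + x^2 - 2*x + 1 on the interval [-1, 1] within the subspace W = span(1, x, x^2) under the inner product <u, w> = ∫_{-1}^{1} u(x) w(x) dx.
g(x) = x^2 - 16*x/5 + 1

The best approximation g ∈ W is the orthogonal projection of f onto W. Writing g = a_0 + a_1 x + a_2 x^2, the coefficients solve the normal equations G · a = b where
  G_{ij} = <φ_i, φ_j> and b_i = <f, φ_i>, with φ_0 = 1, φ_1 = x, φ_2 = x^2.
G =
  [2, 0, 2/3]
  [0, 2/3, 0]
  [2/3, 0, 2/5],
b = (8/3, -32/15, 16/15).
Solving gives a_0 = 1, a_1 = -16/5, a_2 = 1, so
  g(x) = x^2 - 16*x/5 + 1.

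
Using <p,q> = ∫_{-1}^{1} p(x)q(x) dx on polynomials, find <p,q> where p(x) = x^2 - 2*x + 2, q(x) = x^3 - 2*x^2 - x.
<p,q> = -44/15

Expand the product: p(x)·q(x) = x^5 - 4*x^4 + 5*x^3 - 2*x^2 - 2*x.
∫_{-1}^{1} of each monomial x^k gives [2/(k+1) if k even, 0 if k odd]. Integrating term-by-term (or equivalently evaluating the antiderivative F(x) = x^6/6 - 4*x^5/5 + 5*x^4/4 - 2*x^3/3 - x^2 at the endpoints):
  F(1) − F(−1) = -21/20 − (113/60) = -44/15.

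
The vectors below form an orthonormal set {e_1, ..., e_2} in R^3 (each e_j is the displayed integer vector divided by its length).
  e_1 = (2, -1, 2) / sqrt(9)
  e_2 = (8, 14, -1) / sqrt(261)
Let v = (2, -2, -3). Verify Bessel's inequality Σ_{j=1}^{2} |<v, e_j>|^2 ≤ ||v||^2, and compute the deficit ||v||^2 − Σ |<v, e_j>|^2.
Σ |<v, e_j>|^2 = 9/29; ||v||^2 = 17; deficit = 484/29

Write each e_j = u_j / sqrt(<u_j, u_j>) where u_j is the displayed integer vector. Then <v, e_j> = <v, u_j> / sqrt(<u_j, u_j>), so |<v, e_j>|^2 = <v, u_j>^2 / <u_j, u_j>.
Coefficients: <v, e_1> = 0/sqrt(9), <v, e_2> = -9/sqrt(261).
Square and sum: Σ |<v, e_j>|^2 = 9/29.
Compute ||v||^2 = v·v = 17.
Deficit = 17 − 9/29 = 484/29 ≥ 0, confirming Bessel's inequality. (The deficit equals ||v − Σ <v,e_j> e_j||^2, the squared distance from v to span{e_j}.)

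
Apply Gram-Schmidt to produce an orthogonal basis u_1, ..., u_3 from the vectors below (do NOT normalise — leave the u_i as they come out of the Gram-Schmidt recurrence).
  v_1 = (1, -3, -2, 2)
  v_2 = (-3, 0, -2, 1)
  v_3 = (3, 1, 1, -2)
Orthogonal basis:
  u_1 = (1, -3, -2, 2)
  u_2 = (-19/6, 1/2, -5/3, 2/3)
  u_3 = (14/27, 4/9, -31/27, -20/27)

Apply the Gram-Schmidt recurrence
  u_1 = v_1
  u_i = v_i − Σ_{j<i} ((v_i · u_j) / (u_j · u_j)) · u_j.

Step by step this gives:
  u_1 = (1, -3, -2, 2)
  u_2 = (-19/6, 1/2, -5/3, 2/3)
  u_3 = (14/27, 4/9, -31/27, -20/27)

Orthogonality check:
  u_2 · u_1 = 0 (should be 0)
  u_3 · u_1 = 0 (should be 0)
  u_3 · u_2 = 0 (should be 0)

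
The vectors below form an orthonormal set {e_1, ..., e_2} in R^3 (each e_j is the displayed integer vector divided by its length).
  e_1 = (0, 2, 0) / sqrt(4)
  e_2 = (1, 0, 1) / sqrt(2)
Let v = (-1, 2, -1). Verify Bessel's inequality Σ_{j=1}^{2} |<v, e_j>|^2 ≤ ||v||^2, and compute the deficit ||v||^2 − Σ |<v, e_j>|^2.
Σ |<v, e_j>|^2 = 6; ||v||^2 = 6; deficit = 0

Write each e_j = u_j / sqrt(<u_j, u_j>) where u_j is the displayed integer vector. Then <v, e_j> = <v, u_j> / sqrt(<u_j, u_j>), so |<v, e_j>|^2 = <v, u_j>^2 / <u_j, u_j>.
Coefficients: <v, e_1> = 4/sqrt(4), <v, e_2> = -2/sqrt(2).
Square and sum: Σ |<v, e_j>|^2 = 6.
Compute ||v||^2 = v·v = 6.
Deficit = 6 − 6 = 0 ≥ 0, confirming Bessel's inequality. (The deficit equals ||v − Σ <v,e_j> e_j||^2, the squared distance from v to span{e_j}.)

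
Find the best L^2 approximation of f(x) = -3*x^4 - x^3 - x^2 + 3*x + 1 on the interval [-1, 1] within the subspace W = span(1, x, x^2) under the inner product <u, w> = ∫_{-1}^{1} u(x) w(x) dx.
g(x) = -25*x^2/7 + 12*x/5 + 44/35

The best approximation g ∈ W is the orthogonal projection of f onto W. Writing g = a_0 + a_1 x + a_2 x^2, the coefficients solve the normal equations G · a = b where
  G_{ij} = <φ_i, φ_j> and b_i = <f, φ_i>, with φ_0 = 1, φ_1 = x, φ_2 = x^2.
G =
  [2, 0, 2/3]
  [0, 2/3, 0]
  [2/3, 0, 2/5],
b = (2/15, 8/5, -62/105).
Solving gives a_0 = 44/35, a_1 = 12/5, a_2 = -25/7, so
  g(x) = -25*x^2/7 + 12*x/5 + 44/35.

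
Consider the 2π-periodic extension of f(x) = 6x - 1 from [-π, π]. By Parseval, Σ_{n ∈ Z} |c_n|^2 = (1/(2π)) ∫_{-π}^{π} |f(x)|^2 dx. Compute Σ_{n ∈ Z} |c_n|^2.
Σ |c_n|^2 = 12π^2 + 1

Expand and integrate term by term over [-π, π]:
  ∫ (6x)^2 dx = 36·(2π^3/3); ∫ 2·6·(-1)·x dx = 0 (odd integrand); ∫ (-1)^2 dx = 1·2π.
So (1/(2π)) ∫_{-π}^{π} (6x - 1)^2 dx = 36π^2/3 + 1 = 12π^2 + 1.
Parseval ⇒ Σ |c_n|^2 = 12π^2 + 1.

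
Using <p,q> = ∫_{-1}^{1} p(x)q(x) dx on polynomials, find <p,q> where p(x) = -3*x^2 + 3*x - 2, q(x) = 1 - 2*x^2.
<p,q> = -14/15

Expand the product: p(x)·q(x) = 6*x^4 - 6*x^3 + x^2 + 3*x - 2.
∫_{-1}^{1} of each monomial x^k gives [2/(k+1) if k even, 0 if k odd]. Integrating term-by-term (or equivalently evaluating the antiderivative F(x) = 6*x^5/5 - 3*x^4/2 + x^3/3 + 3*x^2/2 - 2*x at the endpoints):
  F(1) − F(−1) = -7/15 − (7/15) = -14/15.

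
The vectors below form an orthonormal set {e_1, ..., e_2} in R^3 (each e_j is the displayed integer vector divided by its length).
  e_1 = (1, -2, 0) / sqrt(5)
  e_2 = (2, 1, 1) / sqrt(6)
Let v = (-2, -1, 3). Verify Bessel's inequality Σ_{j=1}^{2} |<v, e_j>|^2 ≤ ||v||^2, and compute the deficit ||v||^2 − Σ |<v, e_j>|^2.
Σ |<v, e_j>|^2 = 2/3; ||v||^2 = 14; deficit = 40/3

Write each e_j = u_j / sqrt(<u_j, u_j>) where u_j is the displayed integer vector. Then <v, e_j> = <v, u_j> / sqrt(<u_j, u_j>), so |<v, e_j>|^2 = <v, u_j>^2 / <u_j, u_j>.
Coefficients: <v, e_1> = 0/sqrt(5), <v, e_2> = -2/sqrt(6).
Square and sum: Σ |<v, e_j>|^2 = 2/3.
Compute ||v||^2 = v·v = 14.
Deficit = 14 − 2/3 = 40/3 ≥ 0, confirming Bessel's inequality. (The deficit equals ||v − Σ <v,e_j> e_j||^2, the squared distance from v to span{e_j}.)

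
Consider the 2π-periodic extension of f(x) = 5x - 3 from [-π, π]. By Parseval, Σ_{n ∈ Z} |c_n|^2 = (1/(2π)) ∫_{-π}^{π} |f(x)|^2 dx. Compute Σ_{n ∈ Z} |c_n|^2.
Σ |c_n|^2 = 25π^2/3 + 9

Expand and integrate term by term over [-π, π]:
  ∫ (5x)^2 dx = 25·(2π^3/3); ∫ 2·5·(-3)·x dx = 0 (odd integrand); ∫ (-3)^2 dx = 9·2π.
So (1/(2π)) ∫_{-π}^{π} (5x - 3)^2 dx = 25π^2/3 + 9 = 25π^2/3 + 9.
Parseval ⇒ Σ |c_n|^2 = 25π^2/3 + 9.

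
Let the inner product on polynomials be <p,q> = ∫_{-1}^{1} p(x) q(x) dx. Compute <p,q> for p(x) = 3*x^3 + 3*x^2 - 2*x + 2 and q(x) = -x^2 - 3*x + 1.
<p,q> = 58/15

Expand the product: p(x)·q(x) = -3*x^5 - 12*x^4 - 4*x^3 + 7*x^2 - 8*x + 2.
∫_{-1}^{1} of each monomial x^k gives [2/(k+1) if k even, 0 if k odd]. Integrating term-by-term (or equivalently evaluating the antiderivative F(x) = -x^6/2 - 12*x^5/5 - x^4 + 7*x^3/3 - 4*x^2 + 2*x at the endpoints):
  F(1) − F(−1) = -107/30 − (-223/30) = 58/15.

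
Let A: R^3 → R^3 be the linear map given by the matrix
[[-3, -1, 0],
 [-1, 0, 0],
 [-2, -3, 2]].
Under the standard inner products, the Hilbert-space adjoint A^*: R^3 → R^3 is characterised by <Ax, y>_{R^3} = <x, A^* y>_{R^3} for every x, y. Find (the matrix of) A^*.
A^* = A^T =
[[-3, -1, -2],
 [-1, 0, -3],
 [0, 0, 2]]

For real matrices with standard dot products, the defining identity <Ax, y> = <x, A^* y> gives (Ax)^T y = x^T (A^*) y, i.e. x^T A^T y = x^T (A^*) y. Since this holds for all x, y, we must have A^* = A^T. Therefore
A^* =
[[-3, -1, -2],
 [-1, 0, -3],
 [0, 0, 2]].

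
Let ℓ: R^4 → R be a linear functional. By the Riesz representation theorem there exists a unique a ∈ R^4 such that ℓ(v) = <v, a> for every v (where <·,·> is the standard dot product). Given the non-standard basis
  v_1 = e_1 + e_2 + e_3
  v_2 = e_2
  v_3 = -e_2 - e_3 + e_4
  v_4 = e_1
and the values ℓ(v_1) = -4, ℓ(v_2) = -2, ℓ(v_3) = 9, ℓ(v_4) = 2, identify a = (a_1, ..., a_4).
a = (2, -2, -4, 3)

Write a = (a_1, ..., a_4) in the standard basis. For each basis vector v_i, ℓ(v_i) = <v_i, a> is a linear equation in the a_j's. Collect the n equations into a matrix system V a = ℓ, where row i of V is v_i (expressed in the standard basis). Since V is invertible (lower-triangular with 1s on the diagonal, up to permutation), solve by back-substitution:
  V =
[[1, 1, 1, 0],
 [0, 1, 0, 0],
 [0, -1, -1, 1],
 [1, 0, 0, 0]]
  V a = (-4, -2, 9, 2)
Solving gives a = (2, -2, -4, 3).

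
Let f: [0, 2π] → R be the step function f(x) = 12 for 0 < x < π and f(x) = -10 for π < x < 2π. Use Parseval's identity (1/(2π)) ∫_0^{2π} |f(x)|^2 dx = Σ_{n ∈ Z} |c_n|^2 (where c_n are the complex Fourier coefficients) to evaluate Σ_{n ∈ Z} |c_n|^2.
Σ |c_n|^2 = 122

Parseval equates the L^2 energy of f (normalised by 1/(2π)) with the ℓ^2 sum of its Fourier coefficients: (1/(2π)) ∫_0^{2π} |f|^2 = Σ |c_n|^2.
Compute the left side: (1/(2π)) [∫_0^π 12^2 dx + ∫_π^{2π} (-10)^2 dx] = (1/(2π)) · (144π + 100π) = (144 + 100)/2 = 122.
So Σ_{n ∈ Z} |c_n|^2 = 122.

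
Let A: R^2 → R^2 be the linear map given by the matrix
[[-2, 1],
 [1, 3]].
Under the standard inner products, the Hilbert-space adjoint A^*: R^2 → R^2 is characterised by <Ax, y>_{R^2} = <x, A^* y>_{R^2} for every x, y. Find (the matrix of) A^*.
A^* = A^T =
[[-2, 1],
 [1, 3]]

For real matrices with standard dot products, the defining identity <Ax, y> = <x, A^* y> gives (Ax)^T y = x^T (A^*) y, i.e. x^T A^T y = x^T (A^*) y. Since this holds for all x, y, we must have A^* = A^T. Therefore
A^* =
[[-2, 1],
 [1, 3]].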